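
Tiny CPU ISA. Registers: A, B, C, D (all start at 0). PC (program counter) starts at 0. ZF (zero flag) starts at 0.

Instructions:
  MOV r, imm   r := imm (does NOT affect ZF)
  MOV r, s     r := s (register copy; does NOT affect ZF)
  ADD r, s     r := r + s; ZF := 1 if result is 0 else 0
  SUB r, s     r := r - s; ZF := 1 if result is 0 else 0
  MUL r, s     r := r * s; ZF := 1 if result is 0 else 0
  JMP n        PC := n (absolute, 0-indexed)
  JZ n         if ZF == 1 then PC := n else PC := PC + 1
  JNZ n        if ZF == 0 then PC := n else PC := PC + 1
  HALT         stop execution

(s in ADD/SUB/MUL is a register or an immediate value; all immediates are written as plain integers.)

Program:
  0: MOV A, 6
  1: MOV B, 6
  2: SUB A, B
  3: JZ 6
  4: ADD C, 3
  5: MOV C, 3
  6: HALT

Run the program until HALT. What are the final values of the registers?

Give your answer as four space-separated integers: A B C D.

Step 1: PC=0 exec 'MOV A, 6'. After: A=6 B=0 C=0 D=0 ZF=0 PC=1
Step 2: PC=1 exec 'MOV B, 6'. After: A=6 B=6 C=0 D=0 ZF=0 PC=2
Step 3: PC=2 exec 'SUB A, B'. After: A=0 B=6 C=0 D=0 ZF=1 PC=3
Step 4: PC=3 exec 'JZ 6'. After: A=0 B=6 C=0 D=0 ZF=1 PC=6
Step 5: PC=6 exec 'HALT'. After: A=0 B=6 C=0 D=0 ZF=1 PC=6 HALTED

Answer: 0 6 0 0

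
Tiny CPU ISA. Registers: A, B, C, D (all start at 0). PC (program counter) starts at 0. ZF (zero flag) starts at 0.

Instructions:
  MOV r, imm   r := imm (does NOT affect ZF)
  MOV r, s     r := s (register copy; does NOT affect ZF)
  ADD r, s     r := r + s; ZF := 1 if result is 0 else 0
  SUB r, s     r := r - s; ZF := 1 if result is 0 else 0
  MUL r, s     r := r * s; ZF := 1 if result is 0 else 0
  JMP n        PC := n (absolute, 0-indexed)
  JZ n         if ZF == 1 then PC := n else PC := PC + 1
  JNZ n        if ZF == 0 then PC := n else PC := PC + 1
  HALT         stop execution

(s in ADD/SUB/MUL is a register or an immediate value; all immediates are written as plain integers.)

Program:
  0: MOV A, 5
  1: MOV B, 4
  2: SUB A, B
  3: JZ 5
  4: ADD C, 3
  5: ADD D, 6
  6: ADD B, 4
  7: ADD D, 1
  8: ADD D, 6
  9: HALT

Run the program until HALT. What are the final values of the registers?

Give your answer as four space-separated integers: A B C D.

Answer: 1 8 3 13

Derivation:
Step 1: PC=0 exec 'MOV A, 5'. After: A=5 B=0 C=0 D=0 ZF=0 PC=1
Step 2: PC=1 exec 'MOV B, 4'. After: A=5 B=4 C=0 D=0 ZF=0 PC=2
Step 3: PC=2 exec 'SUB A, B'. After: A=1 B=4 C=0 D=0 ZF=0 PC=3
Step 4: PC=3 exec 'JZ 5'. After: A=1 B=4 C=0 D=0 ZF=0 PC=4
Step 5: PC=4 exec 'ADD C, 3'. After: A=1 B=4 C=3 D=0 ZF=0 PC=5
Step 6: PC=5 exec 'ADD D, 6'. After: A=1 B=4 C=3 D=6 ZF=0 PC=6
Step 7: PC=6 exec 'ADD B, 4'. After: A=1 B=8 C=3 D=6 ZF=0 PC=7
Step 8: PC=7 exec 'ADD D, 1'. After: A=1 B=8 C=3 D=7 ZF=0 PC=8
Step 9: PC=8 exec 'ADD D, 6'. After: A=1 B=8 C=3 D=13 ZF=0 PC=9
Step 10: PC=9 exec 'HALT'. After: A=1 B=8 C=3 D=13 ZF=0 PC=9 HALTED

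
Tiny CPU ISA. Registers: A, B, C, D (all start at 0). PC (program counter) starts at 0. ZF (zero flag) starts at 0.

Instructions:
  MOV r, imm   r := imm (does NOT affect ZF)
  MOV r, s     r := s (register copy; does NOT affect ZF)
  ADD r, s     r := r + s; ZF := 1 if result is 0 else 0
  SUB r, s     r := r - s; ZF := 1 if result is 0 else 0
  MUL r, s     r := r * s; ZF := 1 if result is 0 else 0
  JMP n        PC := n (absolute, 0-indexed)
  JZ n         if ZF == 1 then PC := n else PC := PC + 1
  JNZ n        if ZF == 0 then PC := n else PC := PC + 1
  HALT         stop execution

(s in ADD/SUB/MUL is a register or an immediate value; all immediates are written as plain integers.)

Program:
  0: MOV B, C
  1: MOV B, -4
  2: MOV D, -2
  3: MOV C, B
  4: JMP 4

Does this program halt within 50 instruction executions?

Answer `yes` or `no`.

Step 1: PC=0 exec 'MOV B, C'. After: A=0 B=0 C=0 D=0 ZF=0 PC=1
Step 2: PC=1 exec 'MOV B, -4'. After: A=0 B=-4 C=0 D=0 ZF=0 PC=2
Step 3: PC=2 exec 'MOV D, -2'. After: A=0 B=-4 C=0 D=-2 ZF=0 PC=3
Step 4: PC=3 exec 'MOV C, B'. After: A=0 B=-4 C=-4 D=-2 ZF=0 PC=4
Step 5: PC=4 exec 'JMP 4'. After: A=0 B=-4 C=-4 D=-2 ZF=0 PC=4
State after step 5 equals state after step 4: the program is in a cycle of length 1 and will never halt.

Answer: no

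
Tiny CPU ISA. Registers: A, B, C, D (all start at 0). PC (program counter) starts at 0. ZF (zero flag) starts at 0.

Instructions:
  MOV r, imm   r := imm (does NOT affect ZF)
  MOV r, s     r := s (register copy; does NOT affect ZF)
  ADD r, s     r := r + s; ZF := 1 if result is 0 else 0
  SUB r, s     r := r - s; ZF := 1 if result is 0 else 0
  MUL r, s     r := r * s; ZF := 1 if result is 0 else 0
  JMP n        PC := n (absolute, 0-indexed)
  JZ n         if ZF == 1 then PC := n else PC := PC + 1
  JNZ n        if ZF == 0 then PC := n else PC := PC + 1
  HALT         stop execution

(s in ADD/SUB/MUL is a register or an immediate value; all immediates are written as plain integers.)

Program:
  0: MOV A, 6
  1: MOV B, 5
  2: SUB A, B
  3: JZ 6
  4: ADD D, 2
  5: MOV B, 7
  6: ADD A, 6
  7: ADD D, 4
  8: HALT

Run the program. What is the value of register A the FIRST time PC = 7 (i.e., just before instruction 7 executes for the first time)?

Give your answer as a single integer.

Step 1: PC=0 exec 'MOV A, 6'. After: A=6 B=0 C=0 D=0 ZF=0 PC=1
Step 2: PC=1 exec 'MOV B, 5'. After: A=6 B=5 C=0 D=0 ZF=0 PC=2
Step 3: PC=2 exec 'SUB A, B'. After: A=1 B=5 C=0 D=0 ZF=0 PC=3
Step 4: PC=3 exec 'JZ 6'. After: A=1 B=5 C=0 D=0 ZF=0 PC=4
Step 5: PC=4 exec 'ADD D, 2'. After: A=1 B=5 C=0 D=2 ZF=0 PC=5
Step 6: PC=5 exec 'MOV B, 7'. After: A=1 B=7 C=0 D=2 ZF=0 PC=6
Step 7: PC=6 exec 'ADD A, 6'. After: A=7 B=7 C=0 D=2 ZF=0 PC=7
First time PC=7: A=7

7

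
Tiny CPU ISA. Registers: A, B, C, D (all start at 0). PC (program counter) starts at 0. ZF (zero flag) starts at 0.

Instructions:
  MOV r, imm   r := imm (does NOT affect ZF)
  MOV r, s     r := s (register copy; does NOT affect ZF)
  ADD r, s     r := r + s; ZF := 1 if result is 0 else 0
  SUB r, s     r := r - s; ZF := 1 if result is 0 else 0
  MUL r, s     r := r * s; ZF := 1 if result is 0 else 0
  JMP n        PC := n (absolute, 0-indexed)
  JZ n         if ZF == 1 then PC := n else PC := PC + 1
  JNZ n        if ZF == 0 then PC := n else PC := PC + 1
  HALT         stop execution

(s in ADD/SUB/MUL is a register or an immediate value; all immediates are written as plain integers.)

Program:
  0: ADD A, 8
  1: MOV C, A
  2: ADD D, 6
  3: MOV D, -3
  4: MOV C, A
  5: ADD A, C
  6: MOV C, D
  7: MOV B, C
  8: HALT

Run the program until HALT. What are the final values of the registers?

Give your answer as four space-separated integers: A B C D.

Answer: 16 -3 -3 -3

Derivation:
Step 1: PC=0 exec 'ADD A, 8'. After: A=8 B=0 C=0 D=0 ZF=0 PC=1
Step 2: PC=1 exec 'MOV C, A'. After: A=8 B=0 C=8 D=0 ZF=0 PC=2
Step 3: PC=2 exec 'ADD D, 6'. After: A=8 B=0 C=8 D=6 ZF=0 PC=3
Step 4: PC=3 exec 'MOV D, -3'. After: A=8 B=0 C=8 D=-3 ZF=0 PC=4
Step 5: PC=4 exec 'MOV C, A'. After: A=8 B=0 C=8 D=-3 ZF=0 PC=5
Step 6: PC=5 exec 'ADD A, C'. After: A=16 B=0 C=8 D=-3 ZF=0 PC=6
Step 7: PC=6 exec 'MOV C, D'. After: A=16 B=0 C=-3 D=-3 ZF=0 PC=7
Step 8: PC=7 exec 'MOV B, C'. After: A=16 B=-3 C=-3 D=-3 ZF=0 PC=8
Step 9: PC=8 exec 'HALT'. After: A=16 B=-3 C=-3 D=-3 ZF=0 PC=8 HALTED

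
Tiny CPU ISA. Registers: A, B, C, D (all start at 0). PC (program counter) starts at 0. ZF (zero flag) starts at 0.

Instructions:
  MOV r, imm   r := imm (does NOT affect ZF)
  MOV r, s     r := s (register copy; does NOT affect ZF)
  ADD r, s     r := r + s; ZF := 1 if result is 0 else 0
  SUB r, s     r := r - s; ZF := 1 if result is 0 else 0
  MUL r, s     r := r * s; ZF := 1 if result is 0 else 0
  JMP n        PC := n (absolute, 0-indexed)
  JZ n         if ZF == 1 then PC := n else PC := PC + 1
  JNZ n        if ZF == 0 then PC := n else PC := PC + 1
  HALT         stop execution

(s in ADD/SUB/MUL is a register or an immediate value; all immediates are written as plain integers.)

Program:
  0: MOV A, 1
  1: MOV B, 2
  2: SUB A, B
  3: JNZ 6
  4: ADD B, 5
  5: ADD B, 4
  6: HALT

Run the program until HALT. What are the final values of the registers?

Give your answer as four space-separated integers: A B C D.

Answer: -1 2 0 0

Derivation:
Step 1: PC=0 exec 'MOV A, 1'. After: A=1 B=0 C=0 D=0 ZF=0 PC=1
Step 2: PC=1 exec 'MOV B, 2'. After: A=1 B=2 C=0 D=0 ZF=0 PC=2
Step 3: PC=2 exec 'SUB A, B'. After: A=-1 B=2 C=0 D=0 ZF=0 PC=3
Step 4: PC=3 exec 'JNZ 6'. After: A=-1 B=2 C=0 D=0 ZF=0 PC=6
Step 5: PC=6 exec 'HALT'. After: A=-1 B=2 C=0 D=0 ZF=0 PC=6 HALTED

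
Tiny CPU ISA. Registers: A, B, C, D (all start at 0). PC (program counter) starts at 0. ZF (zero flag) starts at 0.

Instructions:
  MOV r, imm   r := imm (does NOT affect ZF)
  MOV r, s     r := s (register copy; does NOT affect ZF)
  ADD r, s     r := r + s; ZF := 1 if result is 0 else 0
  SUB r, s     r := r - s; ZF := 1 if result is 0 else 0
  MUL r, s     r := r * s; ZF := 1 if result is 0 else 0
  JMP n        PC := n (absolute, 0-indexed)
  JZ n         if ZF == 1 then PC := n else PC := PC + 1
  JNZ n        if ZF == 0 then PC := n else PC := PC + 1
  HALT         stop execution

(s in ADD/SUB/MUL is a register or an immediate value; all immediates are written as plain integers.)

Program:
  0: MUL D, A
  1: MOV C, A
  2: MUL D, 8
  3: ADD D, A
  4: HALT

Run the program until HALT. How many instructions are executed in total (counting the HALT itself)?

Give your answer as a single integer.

Step 1: PC=0 exec 'MUL D, A'. After: A=0 B=0 C=0 D=0 ZF=1 PC=1
Step 2: PC=1 exec 'MOV C, A'. After: A=0 B=0 C=0 D=0 ZF=1 PC=2
Step 3: PC=2 exec 'MUL D, 8'. After: A=0 B=0 C=0 D=0 ZF=1 PC=3
Step 4: PC=3 exec 'ADD D, A'. After: A=0 B=0 C=0 D=0 ZF=1 PC=4
Step 5: PC=4 exec 'HALT'. After: A=0 B=0 C=0 D=0 ZF=1 PC=4 HALTED
Total instructions executed: 5

Answer: 5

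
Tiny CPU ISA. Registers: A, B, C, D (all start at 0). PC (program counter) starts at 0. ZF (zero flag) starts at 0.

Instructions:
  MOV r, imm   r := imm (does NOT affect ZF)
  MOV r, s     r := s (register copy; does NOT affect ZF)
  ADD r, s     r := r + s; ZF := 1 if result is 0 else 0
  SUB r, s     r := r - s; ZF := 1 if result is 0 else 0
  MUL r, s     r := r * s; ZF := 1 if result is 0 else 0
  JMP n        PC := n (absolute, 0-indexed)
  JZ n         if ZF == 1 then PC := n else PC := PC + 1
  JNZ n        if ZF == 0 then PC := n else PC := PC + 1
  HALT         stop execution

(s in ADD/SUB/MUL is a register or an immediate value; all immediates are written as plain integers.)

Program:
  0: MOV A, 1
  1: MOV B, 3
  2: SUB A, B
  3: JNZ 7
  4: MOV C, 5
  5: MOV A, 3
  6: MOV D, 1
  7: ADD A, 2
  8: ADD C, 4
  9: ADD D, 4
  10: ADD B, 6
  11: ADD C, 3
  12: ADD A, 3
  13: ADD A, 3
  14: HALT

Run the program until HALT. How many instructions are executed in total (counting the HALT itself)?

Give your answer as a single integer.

Step 1: PC=0 exec 'MOV A, 1'. After: A=1 B=0 C=0 D=0 ZF=0 PC=1
Step 2: PC=1 exec 'MOV B, 3'. After: A=1 B=3 C=0 D=0 ZF=0 PC=2
Step 3: PC=2 exec 'SUB A, B'. After: A=-2 B=3 C=0 D=0 ZF=0 PC=3
Step 4: PC=3 exec 'JNZ 7'. After: A=-2 B=3 C=0 D=0 ZF=0 PC=7
Step 5: PC=7 exec 'ADD A, 2'. After: A=0 B=3 C=0 D=0 ZF=1 PC=8
Step 6: PC=8 exec 'ADD C, 4'. After: A=0 B=3 C=4 D=0 ZF=0 PC=9
Step 7: PC=9 exec 'ADD D, 4'. After: A=0 B=3 C=4 D=4 ZF=0 PC=10
Step 8: PC=10 exec 'ADD B, 6'. After: A=0 B=9 C=4 D=4 ZF=0 PC=11
Step 9: PC=11 exec 'ADD C, 3'. After: A=0 B=9 C=7 D=4 ZF=0 PC=12
Step 10: PC=12 exec 'ADD A, 3'. After: A=3 B=9 C=7 D=4 ZF=0 PC=13
Step 11: PC=13 exec 'ADD A, 3'. After: A=6 B=9 C=7 D=4 ZF=0 PC=14
Step 12: PC=14 exec 'HALT'. After: A=6 B=9 C=7 D=4 ZF=0 PC=14 HALTED
Total instructions executed: 12

Answer: 12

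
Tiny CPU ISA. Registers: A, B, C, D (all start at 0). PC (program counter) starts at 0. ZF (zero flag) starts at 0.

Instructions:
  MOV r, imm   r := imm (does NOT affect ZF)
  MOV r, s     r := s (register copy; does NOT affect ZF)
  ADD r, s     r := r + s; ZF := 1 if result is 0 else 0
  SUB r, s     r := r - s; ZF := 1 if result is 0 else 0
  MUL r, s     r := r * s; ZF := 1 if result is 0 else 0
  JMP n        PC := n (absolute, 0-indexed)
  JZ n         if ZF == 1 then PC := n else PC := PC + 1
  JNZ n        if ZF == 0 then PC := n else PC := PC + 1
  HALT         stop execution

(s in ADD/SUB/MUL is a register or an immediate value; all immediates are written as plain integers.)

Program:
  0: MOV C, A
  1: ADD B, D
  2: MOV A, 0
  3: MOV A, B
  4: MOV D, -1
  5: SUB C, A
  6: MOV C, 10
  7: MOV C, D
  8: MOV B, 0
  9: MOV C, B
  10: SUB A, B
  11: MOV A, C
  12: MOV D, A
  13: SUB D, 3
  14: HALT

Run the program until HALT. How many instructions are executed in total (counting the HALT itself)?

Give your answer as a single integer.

Answer: 15

Derivation:
Step 1: PC=0 exec 'MOV C, A'. After: A=0 B=0 C=0 D=0 ZF=0 PC=1
Step 2: PC=1 exec 'ADD B, D'. After: A=0 B=0 C=0 D=0 ZF=1 PC=2
Step 3: PC=2 exec 'MOV A, 0'. After: A=0 B=0 C=0 D=0 ZF=1 PC=3
Step 4: PC=3 exec 'MOV A, B'. After: A=0 B=0 C=0 D=0 ZF=1 PC=4
Step 5: PC=4 exec 'MOV D, -1'. After: A=0 B=0 C=0 D=-1 ZF=1 PC=5
Step 6: PC=5 exec 'SUB C, A'. After: A=0 B=0 C=0 D=-1 ZF=1 PC=6
Step 7: PC=6 exec 'MOV C, 10'. After: A=0 B=0 C=10 D=-1 ZF=1 PC=7
Step 8: PC=7 exec 'MOV C, D'. After: A=0 B=0 C=-1 D=-1 ZF=1 PC=8
Step 9: PC=8 exec 'MOV B, 0'. After: A=0 B=0 C=-1 D=-1 ZF=1 PC=9
Step 10: PC=9 exec 'MOV C, B'. After: A=0 B=0 C=0 D=-1 ZF=1 PC=10
Step 11: PC=10 exec 'SUB A, B'. After: A=0 B=0 C=0 D=-1 ZF=1 PC=11
Step 12: PC=11 exec 'MOV A, C'. After: A=0 B=0 C=0 D=-1 ZF=1 PC=12
Step 13: PC=12 exec 'MOV D, A'. After: A=0 B=0 C=0 D=0 ZF=1 PC=13
Step 14: PC=13 exec 'SUB D, 3'. After: A=0 B=0 C=0 D=-3 ZF=0 PC=14
Step 15: PC=14 exec 'HALT'. After: A=0 B=0 C=0 D=-3 ZF=0 PC=14 HALTED
Total instructions executed: 15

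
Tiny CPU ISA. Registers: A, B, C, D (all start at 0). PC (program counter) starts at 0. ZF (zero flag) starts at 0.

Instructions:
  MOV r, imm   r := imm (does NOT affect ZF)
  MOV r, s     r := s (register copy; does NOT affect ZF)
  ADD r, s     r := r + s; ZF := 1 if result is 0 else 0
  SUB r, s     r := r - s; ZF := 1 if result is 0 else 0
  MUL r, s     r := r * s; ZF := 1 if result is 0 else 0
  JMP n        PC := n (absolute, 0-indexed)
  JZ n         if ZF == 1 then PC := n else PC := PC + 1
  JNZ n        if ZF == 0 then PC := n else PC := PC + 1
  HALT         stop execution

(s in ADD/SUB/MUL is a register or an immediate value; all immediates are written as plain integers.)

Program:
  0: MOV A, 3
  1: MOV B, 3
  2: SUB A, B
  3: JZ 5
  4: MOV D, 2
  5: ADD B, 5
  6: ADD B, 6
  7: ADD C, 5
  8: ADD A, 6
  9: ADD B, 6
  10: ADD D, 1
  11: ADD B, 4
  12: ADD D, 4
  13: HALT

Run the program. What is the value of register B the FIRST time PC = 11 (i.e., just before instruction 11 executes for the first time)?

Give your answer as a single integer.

Step 1: PC=0 exec 'MOV A, 3'. After: A=3 B=0 C=0 D=0 ZF=0 PC=1
Step 2: PC=1 exec 'MOV B, 3'. After: A=3 B=3 C=0 D=0 ZF=0 PC=2
Step 3: PC=2 exec 'SUB A, B'. After: A=0 B=3 C=0 D=0 ZF=1 PC=3
Step 4: PC=3 exec 'JZ 5'. After: A=0 B=3 C=0 D=0 ZF=1 PC=5
Step 5: PC=5 exec 'ADD B, 5'. After: A=0 B=8 C=0 D=0 ZF=0 PC=6
Step 6: PC=6 exec 'ADD B, 6'. After: A=0 B=14 C=0 D=0 ZF=0 PC=7
Step 7: PC=7 exec 'ADD C, 5'. After: A=0 B=14 C=5 D=0 ZF=0 PC=8
Step 8: PC=8 exec 'ADD A, 6'. After: A=6 B=14 C=5 D=0 ZF=0 PC=9
Step 9: PC=9 exec 'ADD B, 6'. After: A=6 B=20 C=5 D=0 ZF=0 PC=10
Step 10: PC=10 exec 'ADD D, 1'. After: A=6 B=20 C=5 D=1 ZF=0 PC=11
First time PC=11: B=20

20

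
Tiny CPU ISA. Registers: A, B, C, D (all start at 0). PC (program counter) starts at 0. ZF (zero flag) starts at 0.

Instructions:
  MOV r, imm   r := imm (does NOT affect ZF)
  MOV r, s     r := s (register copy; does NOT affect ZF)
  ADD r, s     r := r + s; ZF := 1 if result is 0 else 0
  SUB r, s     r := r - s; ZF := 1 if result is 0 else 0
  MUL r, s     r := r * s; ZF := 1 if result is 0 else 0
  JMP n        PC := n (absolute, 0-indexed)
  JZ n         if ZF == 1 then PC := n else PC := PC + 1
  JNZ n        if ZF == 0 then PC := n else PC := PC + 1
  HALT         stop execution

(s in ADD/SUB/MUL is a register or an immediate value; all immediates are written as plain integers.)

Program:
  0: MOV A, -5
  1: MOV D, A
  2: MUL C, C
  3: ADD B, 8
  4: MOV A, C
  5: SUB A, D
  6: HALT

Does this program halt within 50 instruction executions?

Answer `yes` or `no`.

Step 1: PC=0 exec 'MOV A, -5'. After: A=-5 B=0 C=0 D=0 ZF=0 PC=1
Step 2: PC=1 exec 'MOV D, A'. After: A=-5 B=0 C=0 D=-5 ZF=0 PC=2
Step 3: PC=2 exec 'MUL C, C'. After: A=-5 B=0 C=0 D=-5 ZF=1 PC=3
Step 4: PC=3 exec 'ADD B, 8'. After: A=-5 B=8 C=0 D=-5 ZF=0 PC=4
Step 5: PC=4 exec 'MOV A, C'. After: A=0 B=8 C=0 D=-5 ZF=0 PC=5
Step 6: PC=5 exec 'SUB A, D'. After: A=5 B=8 C=0 D=-5 ZF=0 PC=6
Step 7: PC=6 exec 'HALT'. After: A=5 B=8 C=0 D=-5 ZF=0 PC=6 HALTED

Answer: yes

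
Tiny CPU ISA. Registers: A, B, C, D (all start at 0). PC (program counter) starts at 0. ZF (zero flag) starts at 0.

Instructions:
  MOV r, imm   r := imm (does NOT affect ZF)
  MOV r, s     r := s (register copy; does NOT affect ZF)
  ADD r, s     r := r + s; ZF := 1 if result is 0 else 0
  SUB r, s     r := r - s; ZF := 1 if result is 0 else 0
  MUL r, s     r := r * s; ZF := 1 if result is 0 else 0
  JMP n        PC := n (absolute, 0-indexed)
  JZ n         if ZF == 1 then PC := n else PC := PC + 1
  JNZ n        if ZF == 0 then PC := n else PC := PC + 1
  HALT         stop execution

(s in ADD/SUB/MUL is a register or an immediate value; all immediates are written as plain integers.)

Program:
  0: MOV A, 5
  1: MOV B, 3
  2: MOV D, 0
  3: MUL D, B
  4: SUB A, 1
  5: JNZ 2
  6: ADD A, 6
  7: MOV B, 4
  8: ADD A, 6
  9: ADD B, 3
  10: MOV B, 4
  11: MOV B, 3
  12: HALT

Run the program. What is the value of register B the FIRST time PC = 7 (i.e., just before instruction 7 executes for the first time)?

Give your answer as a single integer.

Step 1: PC=0 exec 'MOV A, 5'. After: A=5 B=0 C=0 D=0 ZF=0 PC=1
Step 2: PC=1 exec 'MOV B, 3'. After: A=5 B=3 C=0 D=0 ZF=0 PC=2
Step 3: PC=2 exec 'MOV D, 0'. After: A=5 B=3 C=0 D=0 ZF=0 PC=3
Step 4: PC=3 exec 'MUL D, B'. After: A=5 B=3 C=0 D=0 ZF=1 PC=4
Step 5: PC=4 exec 'SUB A, 1'. After: A=4 B=3 C=0 D=0 ZF=0 PC=5
Step 6: PC=5 exec 'JNZ 2'. After: A=4 B=3 C=0 D=0 ZF=0 PC=2
Step 7: PC=2 exec 'MOV D, 0'. After: A=4 B=3 C=0 D=0 ZF=0 PC=3
Step 8: PC=3 exec 'MUL D, B'. After: A=4 B=3 C=0 D=0 ZF=1 PC=4
Step 9: PC=4 exec 'SUB A, 1'. After: A=3 B=3 C=0 D=0 ZF=0 PC=5
Step 10: PC=5 exec 'JNZ 2'. After: A=3 B=3 C=0 D=0 ZF=0 PC=2
Step 11: PC=2 exec 'MOV D, 0'. After: A=3 B=3 C=0 D=0 ZF=0 PC=3
Step 12: PC=3 exec 'MUL D, B'. After: A=3 B=3 C=0 D=0 ZF=1 PC=4
Step 13: PC=4 exec 'SUB A, 1'. After: A=2 B=3 C=0 D=0 ZF=0 PC=5
Step 14: PC=5 exec 'JNZ 2'. After: A=2 B=3 C=0 D=0 ZF=0 PC=2
Step 15: PC=2 exec 'MOV D, 0'. After: A=2 B=3 C=0 D=0 ZF=0 PC=3
Step 16: PC=3 exec 'MUL D, B'. After: A=2 B=3 C=0 D=0 ZF=1 PC=4
Step 17: PC=4 exec 'SUB A, 1'. After: A=1 B=3 C=0 D=0 ZF=0 PC=5
Step 18: PC=5 exec 'JNZ 2'. After: A=1 B=3 C=0 D=0 ZF=0 PC=2
Step 19: PC=2 exec 'MOV D, 0'. After: A=1 B=3 C=0 D=0 ZF=0 PC=3
Step 20: PC=3 exec 'MUL D, B'. After: A=1 B=3 C=0 D=0 ZF=1 PC=4
Step 21: PC=4 exec 'SUB A, 1'. After: A=0 B=3 C=0 D=0 ZF=1 PC=5
Step 22: PC=5 exec 'JNZ 2'. After: A=0 B=3 C=0 D=0 ZF=1 PC=6
Step 23: PC=6 exec 'ADD A, 6'. After: A=6 B=3 C=0 D=0 ZF=0 PC=7
First time PC=7: B=3

3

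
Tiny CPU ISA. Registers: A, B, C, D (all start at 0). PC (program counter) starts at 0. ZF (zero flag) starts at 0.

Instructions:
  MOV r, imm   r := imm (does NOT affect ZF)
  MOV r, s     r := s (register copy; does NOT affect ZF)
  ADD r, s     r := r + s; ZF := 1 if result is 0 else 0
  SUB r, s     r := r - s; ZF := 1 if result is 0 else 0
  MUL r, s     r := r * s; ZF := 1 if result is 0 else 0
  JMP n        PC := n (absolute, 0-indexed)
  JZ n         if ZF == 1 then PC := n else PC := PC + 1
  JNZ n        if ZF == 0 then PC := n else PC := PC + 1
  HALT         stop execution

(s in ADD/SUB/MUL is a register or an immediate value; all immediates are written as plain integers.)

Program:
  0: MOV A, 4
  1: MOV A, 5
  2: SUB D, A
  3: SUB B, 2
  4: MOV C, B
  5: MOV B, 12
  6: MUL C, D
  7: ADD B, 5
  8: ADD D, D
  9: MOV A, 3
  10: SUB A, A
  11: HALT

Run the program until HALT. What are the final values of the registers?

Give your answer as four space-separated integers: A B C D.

Step 1: PC=0 exec 'MOV A, 4'. After: A=4 B=0 C=0 D=0 ZF=0 PC=1
Step 2: PC=1 exec 'MOV A, 5'. After: A=5 B=0 C=0 D=0 ZF=0 PC=2
Step 3: PC=2 exec 'SUB D, A'. After: A=5 B=0 C=0 D=-5 ZF=0 PC=3
Step 4: PC=3 exec 'SUB B, 2'. After: A=5 B=-2 C=0 D=-5 ZF=0 PC=4
Step 5: PC=4 exec 'MOV C, B'. After: A=5 B=-2 C=-2 D=-5 ZF=0 PC=5
Step 6: PC=5 exec 'MOV B, 12'. After: A=5 B=12 C=-2 D=-5 ZF=0 PC=6
Step 7: PC=6 exec 'MUL C, D'. After: A=5 B=12 C=10 D=-5 ZF=0 PC=7
Step 8: PC=7 exec 'ADD B, 5'. After: A=5 B=17 C=10 D=-5 ZF=0 PC=8
Step 9: PC=8 exec 'ADD D, D'. After: A=5 B=17 C=10 D=-10 ZF=0 PC=9
Step 10: PC=9 exec 'MOV A, 3'. After: A=3 B=17 C=10 D=-10 ZF=0 PC=10
Step 11: PC=10 exec 'SUB A, A'. After: A=0 B=17 C=10 D=-10 ZF=1 PC=11
Step 12: PC=11 exec 'HALT'. After: A=0 B=17 C=10 D=-10 ZF=1 PC=11 HALTED

Answer: 0 17 10 -10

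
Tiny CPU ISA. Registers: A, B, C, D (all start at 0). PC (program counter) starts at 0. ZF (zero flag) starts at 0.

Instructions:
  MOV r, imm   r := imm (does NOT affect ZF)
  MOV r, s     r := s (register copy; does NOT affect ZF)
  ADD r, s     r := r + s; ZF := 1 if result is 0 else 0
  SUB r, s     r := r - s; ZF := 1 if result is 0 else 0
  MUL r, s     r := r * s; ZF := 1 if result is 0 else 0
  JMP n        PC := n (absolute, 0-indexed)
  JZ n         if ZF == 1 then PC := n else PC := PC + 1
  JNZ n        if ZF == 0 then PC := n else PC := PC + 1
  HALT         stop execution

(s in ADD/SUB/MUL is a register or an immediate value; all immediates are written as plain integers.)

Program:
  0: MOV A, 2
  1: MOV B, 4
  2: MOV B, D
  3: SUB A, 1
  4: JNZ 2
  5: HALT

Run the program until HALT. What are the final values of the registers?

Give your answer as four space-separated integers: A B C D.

Answer: 0 0 0 0

Derivation:
Step 1: PC=0 exec 'MOV A, 2'. After: A=2 B=0 C=0 D=0 ZF=0 PC=1
Step 2: PC=1 exec 'MOV B, 4'. After: A=2 B=4 C=0 D=0 ZF=0 PC=2
Step 3: PC=2 exec 'MOV B, D'. After: A=2 B=0 C=0 D=0 ZF=0 PC=3
Step 4: PC=3 exec 'SUB A, 1'. After: A=1 B=0 C=0 D=0 ZF=0 PC=4
Step 5: PC=4 exec 'JNZ 2'. After: A=1 B=0 C=0 D=0 ZF=0 PC=2
Step 6: PC=2 exec 'MOV B, D'. After: A=1 B=0 C=0 D=0 ZF=0 PC=3
Step 7: PC=3 exec 'SUB A, 1'. After: A=0 B=0 C=0 D=0 ZF=1 PC=4
Step 8: PC=4 exec 'JNZ 2'. After: A=0 B=0 C=0 D=0 ZF=1 PC=5
Step 9: PC=5 exec 'HALT'. After: A=0 B=0 C=0 D=0 ZF=1 PC=5 HALTED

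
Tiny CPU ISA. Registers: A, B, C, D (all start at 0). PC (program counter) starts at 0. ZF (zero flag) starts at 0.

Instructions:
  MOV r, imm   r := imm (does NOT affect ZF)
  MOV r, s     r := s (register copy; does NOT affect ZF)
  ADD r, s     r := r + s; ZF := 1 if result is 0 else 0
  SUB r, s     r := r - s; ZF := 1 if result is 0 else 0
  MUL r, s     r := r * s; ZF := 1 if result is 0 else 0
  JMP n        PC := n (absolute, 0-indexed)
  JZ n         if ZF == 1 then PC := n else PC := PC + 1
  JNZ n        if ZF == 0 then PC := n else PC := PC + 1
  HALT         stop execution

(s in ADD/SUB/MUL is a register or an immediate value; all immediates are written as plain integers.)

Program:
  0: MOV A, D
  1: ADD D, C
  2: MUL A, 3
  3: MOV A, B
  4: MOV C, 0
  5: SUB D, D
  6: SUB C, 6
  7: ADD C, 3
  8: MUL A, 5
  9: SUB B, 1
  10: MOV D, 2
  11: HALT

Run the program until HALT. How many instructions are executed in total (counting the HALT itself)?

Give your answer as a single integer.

Step 1: PC=0 exec 'MOV A, D'. After: A=0 B=0 C=0 D=0 ZF=0 PC=1
Step 2: PC=1 exec 'ADD D, C'. After: A=0 B=0 C=0 D=0 ZF=1 PC=2
Step 3: PC=2 exec 'MUL A, 3'. After: A=0 B=0 C=0 D=0 ZF=1 PC=3
Step 4: PC=3 exec 'MOV A, B'. After: A=0 B=0 C=0 D=0 ZF=1 PC=4
Step 5: PC=4 exec 'MOV C, 0'. After: A=0 B=0 C=0 D=0 ZF=1 PC=5
Step 6: PC=5 exec 'SUB D, D'. After: A=0 B=0 C=0 D=0 ZF=1 PC=6
Step 7: PC=6 exec 'SUB C, 6'. After: A=0 B=0 C=-6 D=0 ZF=0 PC=7
Step 8: PC=7 exec 'ADD C, 3'. After: A=0 B=0 C=-3 D=0 ZF=0 PC=8
Step 9: PC=8 exec 'MUL A, 5'. After: A=0 B=0 C=-3 D=0 ZF=1 PC=9
Step 10: PC=9 exec 'SUB B, 1'. After: A=0 B=-1 C=-3 D=0 ZF=0 PC=10
Step 11: PC=10 exec 'MOV D, 2'. After: A=0 B=-1 C=-3 D=2 ZF=0 PC=11
Step 12: PC=11 exec 'HALT'. After: A=0 B=-1 C=-3 D=2 ZF=0 PC=11 HALTED
Total instructions executed: 12

Answer: 12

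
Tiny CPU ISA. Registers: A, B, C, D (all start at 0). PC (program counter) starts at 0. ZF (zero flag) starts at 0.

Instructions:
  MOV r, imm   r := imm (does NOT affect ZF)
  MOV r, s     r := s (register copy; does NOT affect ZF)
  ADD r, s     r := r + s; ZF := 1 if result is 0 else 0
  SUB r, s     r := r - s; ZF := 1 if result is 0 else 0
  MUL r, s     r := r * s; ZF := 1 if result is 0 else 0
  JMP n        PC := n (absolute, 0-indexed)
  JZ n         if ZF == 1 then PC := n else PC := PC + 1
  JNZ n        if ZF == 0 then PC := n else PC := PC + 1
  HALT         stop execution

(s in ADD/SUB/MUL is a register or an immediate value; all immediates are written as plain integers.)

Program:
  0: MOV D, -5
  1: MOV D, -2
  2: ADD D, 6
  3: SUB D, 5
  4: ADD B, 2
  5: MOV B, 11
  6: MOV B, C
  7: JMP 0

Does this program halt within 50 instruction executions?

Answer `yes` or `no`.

Step 1: PC=0 exec 'MOV D, -5'. After: A=0 B=0 C=0 D=-5 ZF=0 PC=1
Step 2: PC=1 exec 'MOV D, -2'. After: A=0 B=0 C=0 D=-2 ZF=0 PC=2
Step 3: PC=2 exec 'ADD D, 6'. After: A=0 B=0 C=0 D=4 ZF=0 PC=3
Step 4: PC=3 exec 'SUB D, 5'. After: A=0 B=0 C=0 D=-1 ZF=0 PC=4
Step 5: PC=4 exec 'ADD B, 2'. After: A=0 B=2 C=0 D=-1 ZF=0 PC=5
Step 6: PC=5 exec 'MOV B, 11'. After: A=0 B=11 C=0 D=-1 ZF=0 PC=6
Step 7: PC=6 exec 'MOV B, C'. After: A=0 B=0 C=0 D=-1 ZF=0 PC=7
Step 8: PC=7 exec 'JMP 0'. After: A=0 B=0 C=0 D=-1 ZF=0 PC=0
Step 9: PC=0 exec 'MOV D, -5'. After: A=0 B=0 C=0 D=-5 ZF=0 PC=1
State after step 9 equals state after step 1: the program is in a cycle of length 8 and will never halt.

Answer: no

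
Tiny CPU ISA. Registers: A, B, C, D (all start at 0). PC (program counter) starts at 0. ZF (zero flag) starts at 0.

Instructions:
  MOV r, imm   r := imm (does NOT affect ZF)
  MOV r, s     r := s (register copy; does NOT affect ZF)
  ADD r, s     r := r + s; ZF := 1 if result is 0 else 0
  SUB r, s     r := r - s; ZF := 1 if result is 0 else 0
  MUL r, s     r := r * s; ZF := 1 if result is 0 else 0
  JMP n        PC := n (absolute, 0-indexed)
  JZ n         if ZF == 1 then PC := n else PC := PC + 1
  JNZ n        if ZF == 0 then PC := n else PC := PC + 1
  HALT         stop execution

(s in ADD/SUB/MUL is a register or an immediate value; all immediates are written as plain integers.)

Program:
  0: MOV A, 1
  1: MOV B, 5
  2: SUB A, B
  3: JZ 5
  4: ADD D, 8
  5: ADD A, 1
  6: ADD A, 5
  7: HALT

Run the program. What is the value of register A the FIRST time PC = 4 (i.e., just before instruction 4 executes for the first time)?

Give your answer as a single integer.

Step 1: PC=0 exec 'MOV A, 1'. After: A=1 B=0 C=0 D=0 ZF=0 PC=1
Step 2: PC=1 exec 'MOV B, 5'. After: A=1 B=5 C=0 D=0 ZF=0 PC=2
Step 3: PC=2 exec 'SUB A, B'. After: A=-4 B=5 C=0 D=0 ZF=0 PC=3
Step 4: PC=3 exec 'JZ 5'. After: A=-4 B=5 C=0 D=0 ZF=0 PC=4
First time PC=4: A=-4

-4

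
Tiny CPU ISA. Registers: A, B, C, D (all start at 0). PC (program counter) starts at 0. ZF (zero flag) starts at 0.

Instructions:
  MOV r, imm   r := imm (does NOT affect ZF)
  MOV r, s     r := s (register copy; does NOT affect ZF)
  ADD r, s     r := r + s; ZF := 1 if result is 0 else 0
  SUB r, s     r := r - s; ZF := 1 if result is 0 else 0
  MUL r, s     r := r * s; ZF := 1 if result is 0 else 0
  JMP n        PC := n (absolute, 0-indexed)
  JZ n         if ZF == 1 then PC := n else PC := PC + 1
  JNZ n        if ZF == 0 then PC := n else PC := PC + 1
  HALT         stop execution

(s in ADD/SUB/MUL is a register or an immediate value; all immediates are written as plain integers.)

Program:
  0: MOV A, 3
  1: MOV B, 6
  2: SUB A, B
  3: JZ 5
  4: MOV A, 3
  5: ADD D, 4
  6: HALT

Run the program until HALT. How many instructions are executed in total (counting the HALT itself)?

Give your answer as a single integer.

Step 1: PC=0 exec 'MOV A, 3'. After: A=3 B=0 C=0 D=0 ZF=0 PC=1
Step 2: PC=1 exec 'MOV B, 6'. After: A=3 B=6 C=0 D=0 ZF=0 PC=2
Step 3: PC=2 exec 'SUB A, B'. After: A=-3 B=6 C=0 D=0 ZF=0 PC=3
Step 4: PC=3 exec 'JZ 5'. After: A=-3 B=6 C=0 D=0 ZF=0 PC=4
Step 5: PC=4 exec 'MOV A, 3'. After: A=3 B=6 C=0 D=0 ZF=0 PC=5
Step 6: PC=5 exec 'ADD D, 4'. After: A=3 B=6 C=0 D=4 ZF=0 PC=6
Step 7: PC=6 exec 'HALT'. After: A=3 B=6 C=0 D=4 ZF=0 PC=6 HALTED
Total instructions executed: 7

Answer: 7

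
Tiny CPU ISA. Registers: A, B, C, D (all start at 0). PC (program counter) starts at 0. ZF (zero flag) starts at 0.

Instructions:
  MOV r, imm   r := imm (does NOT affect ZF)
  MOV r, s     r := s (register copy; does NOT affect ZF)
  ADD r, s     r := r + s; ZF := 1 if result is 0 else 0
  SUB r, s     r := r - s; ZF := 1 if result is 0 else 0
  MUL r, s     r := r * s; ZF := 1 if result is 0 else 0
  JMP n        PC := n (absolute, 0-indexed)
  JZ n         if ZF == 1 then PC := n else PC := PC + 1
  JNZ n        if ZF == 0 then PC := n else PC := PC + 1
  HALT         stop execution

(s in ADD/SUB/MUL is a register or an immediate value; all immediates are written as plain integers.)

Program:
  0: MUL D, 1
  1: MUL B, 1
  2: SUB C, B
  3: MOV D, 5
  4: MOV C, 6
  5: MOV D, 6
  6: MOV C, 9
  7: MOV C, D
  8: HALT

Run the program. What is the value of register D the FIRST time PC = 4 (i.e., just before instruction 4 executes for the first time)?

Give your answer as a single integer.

Step 1: PC=0 exec 'MUL D, 1'. After: A=0 B=0 C=0 D=0 ZF=1 PC=1
Step 2: PC=1 exec 'MUL B, 1'. After: A=0 B=0 C=0 D=0 ZF=1 PC=2
Step 3: PC=2 exec 'SUB C, B'. After: A=0 B=0 C=0 D=0 ZF=1 PC=3
Step 4: PC=3 exec 'MOV D, 5'. After: A=0 B=0 C=0 D=5 ZF=1 PC=4
First time PC=4: D=5

5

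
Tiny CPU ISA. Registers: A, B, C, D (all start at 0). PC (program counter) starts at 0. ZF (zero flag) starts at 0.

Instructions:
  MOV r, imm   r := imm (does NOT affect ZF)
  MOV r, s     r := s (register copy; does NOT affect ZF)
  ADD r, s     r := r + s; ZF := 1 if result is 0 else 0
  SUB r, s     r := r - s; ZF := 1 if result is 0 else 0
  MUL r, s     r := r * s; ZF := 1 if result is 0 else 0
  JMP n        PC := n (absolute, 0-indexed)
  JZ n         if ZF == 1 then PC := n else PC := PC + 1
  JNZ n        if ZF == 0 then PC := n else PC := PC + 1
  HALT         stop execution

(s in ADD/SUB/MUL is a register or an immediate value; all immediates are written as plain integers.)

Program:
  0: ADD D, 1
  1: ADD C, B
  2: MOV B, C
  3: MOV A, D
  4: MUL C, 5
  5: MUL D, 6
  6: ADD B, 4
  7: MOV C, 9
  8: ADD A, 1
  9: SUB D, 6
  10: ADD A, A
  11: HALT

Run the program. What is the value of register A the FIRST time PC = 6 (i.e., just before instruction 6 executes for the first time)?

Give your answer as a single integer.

Step 1: PC=0 exec 'ADD D, 1'. After: A=0 B=0 C=0 D=1 ZF=0 PC=1
Step 2: PC=1 exec 'ADD C, B'. After: A=0 B=0 C=0 D=1 ZF=1 PC=2
Step 3: PC=2 exec 'MOV B, C'. After: A=0 B=0 C=0 D=1 ZF=1 PC=3
Step 4: PC=3 exec 'MOV A, D'. After: A=1 B=0 C=0 D=1 ZF=1 PC=4
Step 5: PC=4 exec 'MUL C, 5'. After: A=1 B=0 C=0 D=1 ZF=1 PC=5
Step 6: PC=5 exec 'MUL D, 6'. After: A=1 B=0 C=0 D=6 ZF=0 PC=6
First time PC=6: A=1

1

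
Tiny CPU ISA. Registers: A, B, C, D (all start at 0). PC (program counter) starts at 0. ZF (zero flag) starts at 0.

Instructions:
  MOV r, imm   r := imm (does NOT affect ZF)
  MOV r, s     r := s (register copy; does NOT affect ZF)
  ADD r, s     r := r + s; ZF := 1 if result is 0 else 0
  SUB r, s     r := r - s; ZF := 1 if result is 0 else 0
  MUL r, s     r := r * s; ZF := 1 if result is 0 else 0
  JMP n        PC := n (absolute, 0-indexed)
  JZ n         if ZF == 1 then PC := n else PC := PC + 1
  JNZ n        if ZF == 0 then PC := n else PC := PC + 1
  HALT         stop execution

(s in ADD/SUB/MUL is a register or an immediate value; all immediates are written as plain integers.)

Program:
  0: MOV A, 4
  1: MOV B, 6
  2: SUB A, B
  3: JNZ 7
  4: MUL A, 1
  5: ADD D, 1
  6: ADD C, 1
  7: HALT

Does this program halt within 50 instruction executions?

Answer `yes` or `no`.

Answer: yes

Derivation:
Step 1: PC=0 exec 'MOV A, 4'. After: A=4 B=0 C=0 D=0 ZF=0 PC=1
Step 2: PC=1 exec 'MOV B, 6'. After: A=4 B=6 C=0 D=0 ZF=0 PC=2
Step 3: PC=2 exec 'SUB A, B'. After: A=-2 B=6 C=0 D=0 ZF=0 PC=3
Step 4: PC=3 exec 'JNZ 7'. After: A=-2 B=6 C=0 D=0 ZF=0 PC=7
Step 5: PC=7 exec 'HALT'. After: A=-2 B=6 C=0 D=0 ZF=0 PC=7 HALTED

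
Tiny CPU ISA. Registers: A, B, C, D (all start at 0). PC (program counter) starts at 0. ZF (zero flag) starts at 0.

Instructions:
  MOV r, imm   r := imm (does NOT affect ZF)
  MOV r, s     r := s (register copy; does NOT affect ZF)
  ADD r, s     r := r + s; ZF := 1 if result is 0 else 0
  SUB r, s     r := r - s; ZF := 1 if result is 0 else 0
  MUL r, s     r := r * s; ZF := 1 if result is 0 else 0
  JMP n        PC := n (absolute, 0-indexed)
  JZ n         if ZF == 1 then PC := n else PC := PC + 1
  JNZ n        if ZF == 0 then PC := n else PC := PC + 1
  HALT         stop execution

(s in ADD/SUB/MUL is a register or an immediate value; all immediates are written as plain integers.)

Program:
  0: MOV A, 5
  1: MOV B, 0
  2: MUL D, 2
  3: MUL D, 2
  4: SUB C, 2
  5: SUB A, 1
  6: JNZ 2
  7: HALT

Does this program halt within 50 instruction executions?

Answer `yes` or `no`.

Step 1: PC=0 exec 'MOV A, 5'. After: A=5 B=0 C=0 D=0 ZF=0 PC=1
Step 2: PC=1 exec 'MOV B, 0'. After: A=5 B=0 C=0 D=0 ZF=0 PC=2
Step 3: PC=2 exec 'MUL D, 2'. After: A=5 B=0 C=0 D=0 ZF=1 PC=3
Step 4: PC=3 exec 'MUL D, 2'. After: A=5 B=0 C=0 D=0 ZF=1 PC=4
Step 5: PC=4 exec 'SUB C, 2'. After: A=5 B=0 C=-2 D=0 ZF=0 PC=5
Step 6: PC=5 exec 'SUB A, 1'. After: A=4 B=0 C=-2 D=0 ZF=0 PC=6
Step 7: PC=6 exec 'JNZ 2'. After: A=4 B=0 C=-2 D=0 ZF=0 PC=2
Step 8: PC=2 exec 'MUL D, 2'. After: A=4 B=0 C=-2 D=0 ZF=1 PC=3
Step 9: PC=3 exec 'MUL D, 2'. After: A=4 B=0 C=-2 D=0 ZF=1 PC=4
Step 10: PC=4 exec 'SUB C, 2'. After: A=4 B=0 C=-4 D=0 ZF=0 PC=5
Step 11: PC=5 exec 'SUB A, 1'. After: A=3 B=0 C=-4 D=0 ZF=0 PC=6
Step 12: PC=6 exec 'JNZ 2'. After: A=3 B=0 C=-4 D=0 ZF=0 PC=2
Step 13: PC=2 exec 'MUL D, 2'. After: A=3 B=0 C=-4 D=0 ZF=1 PC=3
Step 14: PC=3 exec 'MUL D, 2'. After: A=3 B=0 C=-4 D=0 ZF=1 PC=4
Step 15: PC=4 exec 'SUB C, 2'. After: A=3 B=0 C=-6 D=0 ZF=0 PC=5
Step 16: PC=5 exec 'SUB A, 1'. After: A=2 B=0 C=-6 D=0 ZF=0 PC=6
Step 17: PC=6 exec 'JNZ 2'. After: A=2 B=0 C=-6 D=0 ZF=0 PC=2
Step 18: PC=2 exec 'MUL D, 2'. After: A=2 B=0 C=-6 D=0 ZF=1 PC=3
Step 19: PC=3 exec 'MUL D, 2'. After: A=2 B=0 C=-6 D=0 ZF=1 PC=4
Step 20: PC=4 exec 'SUB C, 2'. After: A=2 B=0 C=-8 D=0 ZF=0 PC=5
Step 21: PC=5 exec 'SUB A, 1'. After: A=1 B=0 C=-8 D=0 ZF=0 PC=6
Step 22: PC=6 exec 'JNZ 2'. After: A=1 B=0 C=-8 D=0 ZF=0 PC=2
Step 23: PC=2 exec 'MUL D, 2'. After: A=1 B=0 C=-8 D=0 ZF=1 PC=3
Step 24: PC=3 exec 'MUL D, 2'. After: A=1 B=0 C=-8 D=0 ZF=1 PC=4
Step 25: PC=4 exec 'SUB C, 2'. After: A=1 B=0 C=-10 D=0 ZF=0 PC=5
Step 26: PC=5 exec 'SUB A, 1'. After: A=0 B=0 C=-10 D=0 ZF=1 PC=6
Step 27: PC=6 exec 'JNZ 2'. After: A=0 B=0 C=-10 D=0 ZF=1 PC=7
Step 28: PC=7 exec 'HALT'. After: A=0 B=0 C=-10 D=0 ZF=1 PC=7 HALTED

Answer: yes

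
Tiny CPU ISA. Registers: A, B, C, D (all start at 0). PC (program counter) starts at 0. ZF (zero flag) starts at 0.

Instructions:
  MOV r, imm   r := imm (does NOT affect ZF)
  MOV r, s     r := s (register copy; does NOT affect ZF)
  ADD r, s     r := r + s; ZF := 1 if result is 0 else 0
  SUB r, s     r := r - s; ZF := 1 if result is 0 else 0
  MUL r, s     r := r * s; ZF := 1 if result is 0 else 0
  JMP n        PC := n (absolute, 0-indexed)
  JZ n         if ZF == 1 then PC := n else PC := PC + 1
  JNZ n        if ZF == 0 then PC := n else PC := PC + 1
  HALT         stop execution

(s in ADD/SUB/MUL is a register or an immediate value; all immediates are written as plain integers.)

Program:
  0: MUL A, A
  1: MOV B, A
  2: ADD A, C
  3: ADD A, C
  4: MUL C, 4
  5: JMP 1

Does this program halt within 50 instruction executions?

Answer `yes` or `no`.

Answer: no

Derivation:
Step 1: PC=0 exec 'MUL A, A'. After: A=0 B=0 C=0 D=0 ZF=1 PC=1
Step 2: PC=1 exec 'MOV B, A'. After: A=0 B=0 C=0 D=0 ZF=1 PC=2
Step 3: PC=2 exec 'ADD A, C'. After: A=0 B=0 C=0 D=0 ZF=1 PC=3
Step 4: PC=3 exec 'ADD A, C'. After: A=0 B=0 C=0 D=0 ZF=1 PC=4
Step 5: PC=4 exec 'MUL C, 4'. After: A=0 B=0 C=0 D=0 ZF=1 PC=5
Step 6: PC=5 exec 'JMP 1'. After: A=0 B=0 C=0 D=0 ZF=1 PC=1
State after step 6 equals state after step 1: the program is in a cycle of length 5 and will never halt.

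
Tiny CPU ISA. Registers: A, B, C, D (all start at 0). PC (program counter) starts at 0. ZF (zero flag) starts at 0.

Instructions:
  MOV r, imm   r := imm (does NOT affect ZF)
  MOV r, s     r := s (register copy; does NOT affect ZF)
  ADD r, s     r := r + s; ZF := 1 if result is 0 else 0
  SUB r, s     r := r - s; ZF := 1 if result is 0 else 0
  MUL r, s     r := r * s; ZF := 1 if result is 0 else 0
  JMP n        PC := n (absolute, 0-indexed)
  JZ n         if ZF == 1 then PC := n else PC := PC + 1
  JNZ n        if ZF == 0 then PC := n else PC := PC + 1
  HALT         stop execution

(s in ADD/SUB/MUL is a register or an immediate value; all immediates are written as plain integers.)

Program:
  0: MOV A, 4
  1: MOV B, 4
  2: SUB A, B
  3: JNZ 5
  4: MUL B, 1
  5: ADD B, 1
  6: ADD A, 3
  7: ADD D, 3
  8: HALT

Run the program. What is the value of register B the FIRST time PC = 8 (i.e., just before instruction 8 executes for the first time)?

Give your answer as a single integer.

Step 1: PC=0 exec 'MOV A, 4'. After: A=4 B=0 C=0 D=0 ZF=0 PC=1
Step 2: PC=1 exec 'MOV B, 4'. After: A=4 B=4 C=0 D=0 ZF=0 PC=2
Step 3: PC=2 exec 'SUB A, B'. After: A=0 B=4 C=0 D=0 ZF=1 PC=3
Step 4: PC=3 exec 'JNZ 5'. After: A=0 B=4 C=0 D=0 ZF=1 PC=4
Step 5: PC=4 exec 'MUL B, 1'. After: A=0 B=4 C=0 D=0 ZF=0 PC=5
Step 6: PC=5 exec 'ADD B, 1'. After: A=0 B=5 C=0 D=0 ZF=0 PC=6
Step 7: PC=6 exec 'ADD A, 3'. After: A=3 B=5 C=0 D=0 ZF=0 PC=7
Step 8: PC=7 exec 'ADD D, 3'. After: A=3 B=5 C=0 D=3 ZF=0 PC=8
First time PC=8: B=5

5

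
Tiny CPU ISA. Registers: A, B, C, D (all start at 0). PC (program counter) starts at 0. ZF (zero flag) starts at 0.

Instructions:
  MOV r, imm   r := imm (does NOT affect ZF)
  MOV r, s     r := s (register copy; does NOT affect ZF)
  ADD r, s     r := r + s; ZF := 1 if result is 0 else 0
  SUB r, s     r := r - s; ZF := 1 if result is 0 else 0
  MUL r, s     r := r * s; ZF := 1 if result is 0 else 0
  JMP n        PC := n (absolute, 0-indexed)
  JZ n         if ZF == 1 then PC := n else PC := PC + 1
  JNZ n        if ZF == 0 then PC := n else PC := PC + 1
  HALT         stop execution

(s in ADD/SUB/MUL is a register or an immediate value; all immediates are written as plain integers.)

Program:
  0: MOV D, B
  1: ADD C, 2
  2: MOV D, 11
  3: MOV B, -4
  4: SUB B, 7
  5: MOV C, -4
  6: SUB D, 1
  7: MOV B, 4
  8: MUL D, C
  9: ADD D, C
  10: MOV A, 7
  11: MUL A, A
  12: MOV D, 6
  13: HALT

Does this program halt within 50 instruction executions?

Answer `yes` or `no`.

Answer: yes

Derivation:
Step 1: PC=0 exec 'MOV D, B'. After: A=0 B=0 C=0 D=0 ZF=0 PC=1
Step 2: PC=1 exec 'ADD C, 2'. After: A=0 B=0 C=2 D=0 ZF=0 PC=2
Step 3: PC=2 exec 'MOV D, 11'. After: A=0 B=0 C=2 D=11 ZF=0 PC=3
Step 4: PC=3 exec 'MOV B, -4'. After: A=0 B=-4 C=2 D=11 ZF=0 PC=4
Step 5: PC=4 exec 'SUB B, 7'. After: A=0 B=-11 C=2 D=11 ZF=0 PC=5
Step 6: PC=5 exec 'MOV C, -4'. After: A=0 B=-11 C=-4 D=11 ZF=0 PC=6
Step 7: PC=6 exec 'SUB D, 1'. After: A=0 B=-11 C=-4 D=10 ZF=0 PC=7
Step 8: PC=7 exec 'MOV B, 4'. After: A=0 B=4 C=-4 D=10 ZF=0 PC=8
Step 9: PC=8 exec 'MUL D, C'. After: A=0 B=4 C=-4 D=-40 ZF=0 PC=9
Step 10: PC=9 exec 'ADD D, C'. After: A=0 B=4 C=-4 D=-44 ZF=0 PC=10
Step 11: PC=10 exec 'MOV A, 7'. After: A=7 B=4 C=-4 D=-44 ZF=0 PC=11
Step 12: PC=11 exec 'MUL A, A'. After: A=49 B=4 C=-4 D=-44 ZF=0 PC=12
Step 13: PC=12 exec 'MOV D, 6'. After: A=49 B=4 C=-4 D=6 ZF=0 PC=13
Step 14: PC=13 exec 'HALT'. After: A=49 B=4 C=-4 D=6 ZF=0 PC=13 HALTED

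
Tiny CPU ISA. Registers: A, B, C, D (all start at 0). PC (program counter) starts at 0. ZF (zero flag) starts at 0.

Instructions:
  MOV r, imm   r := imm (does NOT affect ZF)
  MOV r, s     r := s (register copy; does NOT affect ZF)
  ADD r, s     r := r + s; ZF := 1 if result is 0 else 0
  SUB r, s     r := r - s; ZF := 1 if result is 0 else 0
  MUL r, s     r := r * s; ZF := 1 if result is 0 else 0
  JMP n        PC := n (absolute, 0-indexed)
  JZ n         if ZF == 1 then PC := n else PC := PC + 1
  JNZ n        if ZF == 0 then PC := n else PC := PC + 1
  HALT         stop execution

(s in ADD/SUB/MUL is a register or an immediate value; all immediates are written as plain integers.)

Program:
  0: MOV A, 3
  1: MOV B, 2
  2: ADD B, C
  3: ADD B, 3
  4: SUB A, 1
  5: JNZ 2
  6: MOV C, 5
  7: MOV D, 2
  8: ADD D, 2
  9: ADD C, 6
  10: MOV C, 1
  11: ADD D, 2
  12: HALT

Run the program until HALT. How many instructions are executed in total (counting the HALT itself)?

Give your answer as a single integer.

Answer: 21

Derivation:
Step 1: PC=0 exec 'MOV A, 3'. After: A=3 B=0 C=0 D=0 ZF=0 PC=1
Step 2: PC=1 exec 'MOV B, 2'. After: A=3 B=2 C=0 D=0 ZF=0 PC=2
Step 3: PC=2 exec 'ADD B, C'. After: A=3 B=2 C=0 D=0 ZF=0 PC=3
Step 4: PC=3 exec 'ADD B, 3'. After: A=3 B=5 C=0 D=0 ZF=0 PC=4
Step 5: PC=4 exec 'SUB A, 1'. After: A=2 B=5 C=0 D=0 ZF=0 PC=5
Step 6: PC=5 exec 'JNZ 2'. After: A=2 B=5 C=0 D=0 ZF=0 PC=2
Step 7: PC=2 exec 'ADD B, C'. After: A=2 B=5 C=0 D=0 ZF=0 PC=3
Step 8: PC=3 exec 'ADD B, 3'. After: A=2 B=8 C=0 D=0 ZF=0 PC=4
Step 9: PC=4 exec 'SUB A, 1'. After: A=1 B=8 C=0 D=0 ZF=0 PC=5
Step 10: PC=5 exec 'JNZ 2'. After: A=1 B=8 C=0 D=0 ZF=0 PC=2
Step 11: PC=2 exec 'ADD B, C'. After: A=1 B=8 C=0 D=0 ZF=0 PC=3
Step 12: PC=3 exec 'ADD B, 3'. After: A=1 B=11 C=0 D=0 ZF=0 PC=4
Step 13: PC=4 exec 'SUB A, 1'. After: A=0 B=11 C=0 D=0 ZF=1 PC=5
Step 14: PC=5 exec 'JNZ 2'. After: A=0 B=11 C=0 D=0 ZF=1 PC=6
Step 15: PC=6 exec 'MOV C, 5'. After: A=0 B=11 C=5 D=0 ZF=1 PC=7
Step 16: PC=7 exec 'MOV D, 2'. After: A=0 B=11 C=5 D=2 ZF=1 PC=8
Step 17: PC=8 exec 'ADD D, 2'. After: A=0 B=11 C=5 D=4 ZF=0 PC=9
Step 18: PC=9 exec 'ADD C, 6'. After: A=0 B=11 C=11 D=4 ZF=0 PC=10
Step 19: PC=10 exec 'MOV C, 1'. After: A=0 B=11 C=1 D=4 ZF=0 PC=11
Step 20: PC=11 exec 'ADD D, 2'. After: A=0 B=11 C=1 D=6 ZF=0 PC=12
Step 21: PC=12 exec 'HALT'. After: A=0 B=11 C=1 D=6 ZF=0 PC=12 HALTED
Total instructions executed: 21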